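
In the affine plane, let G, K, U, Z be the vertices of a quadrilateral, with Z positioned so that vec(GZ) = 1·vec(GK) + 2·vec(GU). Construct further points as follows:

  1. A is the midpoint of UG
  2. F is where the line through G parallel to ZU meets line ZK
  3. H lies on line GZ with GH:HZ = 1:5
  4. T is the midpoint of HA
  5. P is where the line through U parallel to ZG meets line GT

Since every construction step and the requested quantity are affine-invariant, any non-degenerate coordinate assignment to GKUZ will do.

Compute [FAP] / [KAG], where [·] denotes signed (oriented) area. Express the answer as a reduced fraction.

[FAP]:[KAG] = -2

Set G = (0, 0), K = (1, 0), U = (0, 1), Z = (1, 2); any affine frame gives the same invariant.
1. A is the midpoint of UG ⇒ A = (0, 1/2)
2. F is where the line through G parallel to ZU meets line ZK ⇒ F = (1, 1)
3. H lies on line GZ with GH:HZ = 1:5 ⇒ H = (1/6, 1/3)
4. T is the midpoint of HA ⇒ T = (1/12, 5/12)
5. P is where the line through U parallel to ZG meets line GT ⇒ P = (1/3, 5/3)
2·[FAP] = -1, 2·[KAG] = 1/2
[FAP]:[KAG] = -1:1/2 = -2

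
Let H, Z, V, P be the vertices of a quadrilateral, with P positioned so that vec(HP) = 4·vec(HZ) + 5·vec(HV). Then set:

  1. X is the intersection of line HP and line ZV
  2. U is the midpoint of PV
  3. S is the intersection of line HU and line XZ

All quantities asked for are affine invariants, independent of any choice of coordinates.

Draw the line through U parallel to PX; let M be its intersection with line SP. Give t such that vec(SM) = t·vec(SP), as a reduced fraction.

Work in coordinates with H = (0, 0), Z = (1, 0), V = (0, 1), P = (4, 5).
1. X is the intersection of line HP and line ZV ⇒ X = (4/9, 5/9)
2. U is the midpoint of PV ⇒ U = (2, 3)
3. S is the intersection of line HU and line XZ ⇒ S = (2/5, 3/5)
through U parallel to PX: direction (-32/9, -40/9); meets SP at M = (-14, -17)
M = S + t·(P−S) with t = -4

t = -4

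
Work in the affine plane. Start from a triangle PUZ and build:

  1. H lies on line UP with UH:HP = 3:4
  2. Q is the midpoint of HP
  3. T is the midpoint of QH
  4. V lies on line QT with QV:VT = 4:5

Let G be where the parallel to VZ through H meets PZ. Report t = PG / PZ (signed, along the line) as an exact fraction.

t = 18/11

Assign P = (0, 0), U = (1, 0), Z = (0, 1) — the answer is frame-independent, so this choice is without loss of generality.
1. H lies on line UP with UH:HP = 3:4 ⇒ H = (4/7, 0)
2. Q is the midpoint of HP ⇒ Q = (2/7, 0)
3. T is the midpoint of QH ⇒ T = (3/7, 0)
4. V lies on line QT with QV:VT = 4:5 ⇒ V = (22/63, 0)
through H parallel to VZ: direction (-22/63, 1); meets PZ at G = (0, 18/11)
G = P + t·(Z−P) with t = 18/11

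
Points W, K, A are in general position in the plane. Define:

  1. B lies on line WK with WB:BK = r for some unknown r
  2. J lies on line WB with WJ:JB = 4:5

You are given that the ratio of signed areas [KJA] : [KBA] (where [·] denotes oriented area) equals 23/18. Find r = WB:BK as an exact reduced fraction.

Assign W = (0, 0), K = (1, 0), A = (0, 1) — the answer is frame-independent, so this choice is without loss of generality.
1. With WB:BK = r, write λ = r/(r+1) so B = W + λ·(K−W); B is affine-linear in λ
2. J lies on line WB with WJ:JB = 4:5 ⇒ J is an affine combination of earlier points and hence also affine-linear in λ
Every point depending on B is an affine combination of B and λ-independent points, so each such coordinate is linear in λ; the λ² term in each signed area is a multiple of (K−W)×(K−W) = 0, so 2·[KJA] and 2·[KBA] are each linear in λ. Evaluating at λ=0 and λ=1:
  2·[KJA] = 4/9·λ − 1,   2·[KBA] = λ − 1
So [KJA]:[KBA] = (4/9·λ − 1) / (λ − 1). Setting this equal to 23/18:
  4/9·λ − 1 = 23/18·(λ − 1)  ⇒  λ = 1/3
Then r = λ/(1−λ) = (1/3)/(2/3) = 1/2. Check: with r = 1/2, B = (1/3, 0) and [KJA]:[KBA] = 23/18 as required.

r = 1/2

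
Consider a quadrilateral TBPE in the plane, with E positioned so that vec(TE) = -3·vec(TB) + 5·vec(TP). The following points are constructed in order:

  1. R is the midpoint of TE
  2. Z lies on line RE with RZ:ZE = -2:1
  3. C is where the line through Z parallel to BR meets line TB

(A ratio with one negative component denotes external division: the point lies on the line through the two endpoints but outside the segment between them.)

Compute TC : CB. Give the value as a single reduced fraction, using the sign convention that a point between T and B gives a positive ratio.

Choose coordinates T = (0, 0), B = (1, 0), P = (0, 1), E = (-3, 5).
1. R is the midpoint of TE ⇒ R = (-3/2, 5/2)
2. Z lies on line RE with RZ:ZE = -2:1 ⇒ Z = (-9/2, 15/2)
3. C is where the line through Z parallel to BR meets line TB ⇒ C = (3, 0)
C = T + t·(B−T) with t = 3, so TC:CB = t:(1−t) = 3:-2

TC:CB = -3/2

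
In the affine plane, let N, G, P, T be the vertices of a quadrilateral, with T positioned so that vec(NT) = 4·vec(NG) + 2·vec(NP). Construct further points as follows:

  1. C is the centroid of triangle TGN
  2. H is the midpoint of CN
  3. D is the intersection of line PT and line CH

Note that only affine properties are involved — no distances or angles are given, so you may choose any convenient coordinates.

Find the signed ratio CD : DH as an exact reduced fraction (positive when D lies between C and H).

Assign N = (0, 0), G = (1, 0), P = (0, 1), T = (4, 2) — the answer is frame-independent, so this choice is without loss of generality.
1. C is the centroid of triangle TGN ⇒ C = (5/3, 2/3)
2. H is the midpoint of CN ⇒ H = (5/6, 1/3)
3. D is the intersection of line PT and line CH ⇒ D = (20/3, 8/3)
D = C + t·(H−C) with t = -6, so CD:DH = t:(1−t) = -6:7

CD:DH = -6/7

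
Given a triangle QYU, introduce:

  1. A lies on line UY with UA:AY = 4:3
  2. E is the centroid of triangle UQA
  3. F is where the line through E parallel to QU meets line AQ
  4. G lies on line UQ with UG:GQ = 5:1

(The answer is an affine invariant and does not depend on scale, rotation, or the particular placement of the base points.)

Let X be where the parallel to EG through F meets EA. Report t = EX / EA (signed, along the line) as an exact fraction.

Choose coordinates Q = (0, 0), Y = (1, 0), U = (0, 1).
1. A lies on line UY with UA:AY = 4:3 ⇒ A = (4/7, 3/7)
2. E is the centroid of triangle UQA ⇒ E = (4/21, 10/21)
3. F is where the line through E parallel to QU meets line AQ ⇒ F = (4/21, 1/7)
4. G lies on line UQ with UG:GQ = 5:1 ⇒ G = (0, 1/6)
through F parallel to EG: direction (-4/21, -13/42); meets EA at X = (8/21, 19/42)
X = E + t·(A−E) with t = 1/2

t = 1/2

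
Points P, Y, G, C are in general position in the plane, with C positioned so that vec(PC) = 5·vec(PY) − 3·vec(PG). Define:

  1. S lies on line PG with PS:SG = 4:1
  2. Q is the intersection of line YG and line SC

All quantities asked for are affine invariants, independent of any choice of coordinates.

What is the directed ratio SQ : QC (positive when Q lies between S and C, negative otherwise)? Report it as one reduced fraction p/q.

Work in coordinates with P = (0, 0), Y = (1, 0), G = (0, 1), C = (5, -3).
1. S lies on line PG with PS:SG = 4:1 ⇒ S = (0, 4/5)
2. Q is the intersection of line YG and line SC ⇒ Q = (5/6, 1/6)
Q = S + t·(C−S) with t = 1/6, so SQ:QC = t:(1−t) = 1/6:5/6

SQ:QC = 1/5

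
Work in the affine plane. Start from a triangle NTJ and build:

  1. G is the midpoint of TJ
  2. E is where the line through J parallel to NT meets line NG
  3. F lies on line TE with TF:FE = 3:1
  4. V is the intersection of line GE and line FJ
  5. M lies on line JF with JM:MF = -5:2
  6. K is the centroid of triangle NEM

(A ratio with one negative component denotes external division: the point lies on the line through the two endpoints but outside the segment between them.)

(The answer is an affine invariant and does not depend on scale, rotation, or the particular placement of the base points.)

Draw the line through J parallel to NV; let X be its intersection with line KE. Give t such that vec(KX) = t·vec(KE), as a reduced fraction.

Work in coordinates with N = (0, 0), T = (1, 0), J = (0, 1).
1. G is the midpoint of TJ ⇒ G = (1/2, 1/2)
2. E is where the line through J parallel to NT meets line NG ⇒ E = (1, 1)
3. F lies on line TE with TF:FE = 3:1 ⇒ F = (1, 3/4)
4. V is the intersection of line GE and line FJ ⇒ V = (4/5, 4/5)
5. M lies on line JF with JM:MF = -5:2 ⇒ M = (5/3, 7/12)
6. K is the centroid of triangle NEM ⇒ K = (8/9, 19/36)
through J parallel to NV: direction (4/5, 4/5); meets KE at X = (17/13, 30/13)
X = K + t·(E−K) with t = 49/13

t = 49/13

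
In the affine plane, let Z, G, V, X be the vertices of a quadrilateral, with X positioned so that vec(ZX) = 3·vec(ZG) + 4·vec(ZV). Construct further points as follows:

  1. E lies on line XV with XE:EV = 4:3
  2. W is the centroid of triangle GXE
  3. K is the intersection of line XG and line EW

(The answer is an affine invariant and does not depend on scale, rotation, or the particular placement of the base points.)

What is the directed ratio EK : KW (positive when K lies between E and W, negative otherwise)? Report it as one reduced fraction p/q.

Choose coordinates Z = (0, 0), G = (1, 0), V = (0, 1), X = (3, 4).
1. E lies on line XV with XE:EV = 4:3 ⇒ E = (9/7, 16/7)
2. W is the centroid of triangle GXE ⇒ W = (37/21, 44/21)
3. K is the intersection of line XG and line EW ⇒ K = (2, 2)
K = E + t·(W−E) with t = 3/2, so EK:KW = t:(1−t) = 3/2:-1/2

EK:KW = -3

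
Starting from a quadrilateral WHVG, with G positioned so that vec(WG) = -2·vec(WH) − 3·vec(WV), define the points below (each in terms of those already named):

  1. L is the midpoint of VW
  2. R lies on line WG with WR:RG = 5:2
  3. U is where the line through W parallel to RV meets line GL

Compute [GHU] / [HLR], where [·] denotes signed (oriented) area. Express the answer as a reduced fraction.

[GHU]:[HLR] = 98/47

Work in coordinates with W = (0, 0), H = (1, 0), V = (0, 1), G = (-2, -3).
1. L is the midpoint of VW ⇒ L = (0, 1/2)
2. R lies on line WG with WR:RG = 5:2 ⇒ R = (-10/7, -15/7)
3. U is where the line through W parallel to RV meets line GL ⇒ U = (10/9, 22/9)
2·[GHU] = 7, 2·[HLR] = 47/14
[GHU]:[HLR] = 7:47/14 = 98/47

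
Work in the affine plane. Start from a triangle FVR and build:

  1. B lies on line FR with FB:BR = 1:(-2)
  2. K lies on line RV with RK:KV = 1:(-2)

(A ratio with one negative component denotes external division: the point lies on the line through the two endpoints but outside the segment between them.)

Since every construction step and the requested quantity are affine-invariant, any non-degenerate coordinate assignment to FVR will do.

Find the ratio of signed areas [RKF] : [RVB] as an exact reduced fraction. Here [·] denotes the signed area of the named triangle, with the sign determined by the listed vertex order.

Set F = (0, 0), V = (1, 0), R = (0, 1); any affine frame gives the same invariant.
1. B lies on line FR with FB:BR = 1:(-2) ⇒ B = (0, -1)
2. K lies on line RV with RK:KV = 1:(-2) ⇒ K = (-1, 2)
2·[RKF] = 1, 2·[RVB] = -2
[RKF]:[RVB] = 1:-2 = -1/2

[RKF]:[RVB] = -1/2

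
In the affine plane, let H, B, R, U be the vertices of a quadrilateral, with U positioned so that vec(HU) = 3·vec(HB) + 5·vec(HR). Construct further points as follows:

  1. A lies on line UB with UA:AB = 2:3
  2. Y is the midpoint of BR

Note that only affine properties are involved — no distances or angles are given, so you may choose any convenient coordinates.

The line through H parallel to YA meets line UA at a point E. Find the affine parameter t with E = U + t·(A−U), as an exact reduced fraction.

t = 5/7

Work in coordinates with H = (0, 0), B = (1, 0), R = (0, 1), U = (3, 5).
1. A lies on line UB with UA:AB = 2:3 ⇒ A = (11/5, 3)
2. Y is the midpoint of BR ⇒ Y = (1/2, 1/2)
through H parallel to YA: direction (17/10, 5/2); meets UA at E = (17/7, 25/7)
E = U + t·(A−U) with t = 5/7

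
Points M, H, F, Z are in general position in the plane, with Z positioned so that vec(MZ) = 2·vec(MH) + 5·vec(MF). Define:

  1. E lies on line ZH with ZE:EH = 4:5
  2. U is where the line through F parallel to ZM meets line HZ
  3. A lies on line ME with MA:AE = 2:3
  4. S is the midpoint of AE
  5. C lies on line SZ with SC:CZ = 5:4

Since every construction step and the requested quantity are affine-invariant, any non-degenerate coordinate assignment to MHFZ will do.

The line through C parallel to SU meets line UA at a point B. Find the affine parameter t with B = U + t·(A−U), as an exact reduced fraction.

t = -5/19

Assign M = (0, 0), H = (1, 0), F = (0, 1), Z = (2, 5) — the answer is frame-independent, so this choice is without loss of generality.
1. E lies on line ZH with ZE:EH = 4:5 ⇒ E = (14/9, 25/9)
2. U is where the line through F parallel to ZM meets line HZ ⇒ U = (12/5, 7)
3. A lies on line ME with MA:AE = 2:3 ⇒ A = (28/45, 10/9)
4. S is the midpoint of AE ⇒ S = (49/45, 35/18)
5. C lies on line SZ with SC:CZ = 5:4 ⇒ C = (646/405, 295/81)
through C parallel to SU: direction (59/45, 91/18); meets UA at B = (2452/855, 1462/171)
B = U + t·(A−U) with t = -5/19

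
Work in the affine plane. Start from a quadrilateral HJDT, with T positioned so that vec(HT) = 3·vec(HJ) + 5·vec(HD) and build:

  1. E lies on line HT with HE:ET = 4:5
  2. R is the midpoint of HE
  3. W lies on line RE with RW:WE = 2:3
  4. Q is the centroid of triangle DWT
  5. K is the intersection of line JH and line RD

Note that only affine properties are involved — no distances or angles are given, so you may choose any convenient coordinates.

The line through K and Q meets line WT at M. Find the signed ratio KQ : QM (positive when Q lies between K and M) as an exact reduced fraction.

Choose coordinates H = (0, 0), J = (1, 0), D = (0, 1), T = (3, 5).
1. E lies on line HT with HE:ET = 4:5 ⇒ E = (4/3, 20/9)
2. R is the midpoint of HE ⇒ R = (2/3, 10/9)
3. W lies on line RE with RW:WE = 2:3 ⇒ W = (14/15, 14/9)
4. Q is the centroid of triangle DWT ⇒ Q = (59/45, 68/27)
5. K is the intersection of line JH and line RD ⇒ K = (-6, 0)
line KQ meets WT at M = (136/87, 680/261)
Q = K + t·(M−K) with t = 29/30, so KQ:QM = 29/30:1/30

KQ:QM = 29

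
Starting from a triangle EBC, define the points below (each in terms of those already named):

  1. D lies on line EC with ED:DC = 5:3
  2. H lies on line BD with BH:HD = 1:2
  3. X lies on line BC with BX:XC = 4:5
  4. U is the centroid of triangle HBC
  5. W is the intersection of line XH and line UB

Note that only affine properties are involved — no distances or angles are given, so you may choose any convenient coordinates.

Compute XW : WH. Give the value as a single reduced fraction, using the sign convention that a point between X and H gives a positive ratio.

XW:WH = 4/9

Choose coordinates E = (0, 0), B = (1, 0), C = (0, 1).
1. D lies on line EC with ED:DC = 5:3 ⇒ D = (0, 5/8)
2. H lies on line BD with BH:HD = 1:2 ⇒ H = (2/3, 5/24)
3. X lies on line BC with BX:XC = 4:5 ⇒ X = (5/9, 4/9)
4. U is the centroid of triangle HBC ⇒ U = (5/9, 29/72)
5. W is the intersection of line XH and line UB ⇒ W = (23/39, 29/78)
W = X + t·(H−X) with t = 4/13, so XW:WH = t:(1−t) = 4/13:9/13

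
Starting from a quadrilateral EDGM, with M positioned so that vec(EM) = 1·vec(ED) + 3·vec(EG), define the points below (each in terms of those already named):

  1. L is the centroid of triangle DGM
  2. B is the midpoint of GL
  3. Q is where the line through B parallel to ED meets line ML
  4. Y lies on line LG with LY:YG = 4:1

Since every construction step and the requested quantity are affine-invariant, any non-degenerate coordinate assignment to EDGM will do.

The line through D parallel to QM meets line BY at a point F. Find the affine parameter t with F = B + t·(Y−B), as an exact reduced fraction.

Assign E = (0, 0), D = (1, 0), G = (0, 1), M = (1, 3) — the answer is frame-independent, so this choice is without loss of generality.
1. L is the centroid of triangle DGM ⇒ L = (2/3, 4/3)
2. B is the midpoint of GL ⇒ B = (1/3, 7/6)
3. Q is where the line through B parallel to ED meets line ML ⇒ Q = (19/30, 7/6)
4. Y lies on line LG with LY:YG = 4:1 ⇒ Y = (2/15, 16/15)
through D parallel to QM: direction (11/30, 11/6); meets BY at F = (4/3, 5/3)
F = B + t·(Y−B) with t = -5

t = -5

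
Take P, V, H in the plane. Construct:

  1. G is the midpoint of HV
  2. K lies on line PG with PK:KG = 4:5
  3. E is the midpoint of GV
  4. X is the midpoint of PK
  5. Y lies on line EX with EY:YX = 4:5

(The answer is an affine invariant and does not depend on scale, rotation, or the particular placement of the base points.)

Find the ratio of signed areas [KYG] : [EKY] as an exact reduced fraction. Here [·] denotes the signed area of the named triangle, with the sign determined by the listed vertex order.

[KYG]:[EKY] = 25/8

Choose coordinates P = (0, 0), V = (1, 0), H = (0, 1).
1. G is the midpoint of HV ⇒ G = (1/2, 1/2)
2. K lies on line PG with PK:KG = 4:5 ⇒ K = (2/9, 2/9)
3. E is the midpoint of GV ⇒ E = (3/4, 1/4)
4. X is the midpoint of PK ⇒ X = (1/9, 1/9)
5. Y lies on line EX with EY:YX = 4:5 ⇒ Y = (151/324, 61/324)
2·[KYG] = 25/324, 2·[EKY] = 2/81
[KYG]:[EKY] = 25/324:2/81 = 25/8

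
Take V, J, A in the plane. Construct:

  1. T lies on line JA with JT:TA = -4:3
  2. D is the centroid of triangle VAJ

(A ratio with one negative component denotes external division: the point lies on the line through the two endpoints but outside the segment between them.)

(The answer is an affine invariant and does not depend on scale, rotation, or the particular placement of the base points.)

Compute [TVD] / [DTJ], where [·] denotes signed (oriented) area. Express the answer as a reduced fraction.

Work in coordinates with V = (0, 0), J = (1, 0), A = (0, 1).
1. T lies on line JA with JT:TA = -4:3 ⇒ T = (-3, 4)
2. D is the centroid of triangle VAJ ⇒ D = (1/3, 1/3)
2·[TVD] = 7/3, 2·[DTJ] = -4/3
[TVD]:[DTJ] = 7/3:-4/3 = -7/4

[TVD]:[DTJ] = -7/4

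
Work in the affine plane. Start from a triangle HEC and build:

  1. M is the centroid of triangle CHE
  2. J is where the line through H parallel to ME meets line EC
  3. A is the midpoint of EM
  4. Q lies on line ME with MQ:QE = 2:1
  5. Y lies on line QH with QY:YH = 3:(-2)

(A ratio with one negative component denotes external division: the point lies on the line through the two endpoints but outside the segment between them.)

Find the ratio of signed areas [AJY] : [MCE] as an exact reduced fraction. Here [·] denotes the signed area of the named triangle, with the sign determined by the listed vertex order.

Work in coordinates with H = (0, 0), E = (1, 0), C = (0, 1).
1. M is the centroid of triangle CHE ⇒ M = (1/3, 1/3)
2. J is where the line through H parallel to ME meets line EC ⇒ J = (2, -1)
3. A is the midpoint of EM ⇒ A = (2/3, 1/6)
4. Q lies on line ME with MQ:QE = 2:1 ⇒ Q = (7/9, 1/9)
5. Y lies on line QH with QY:YH = 3:(-2) ⇒ Y = (-14/9, -2/9)
2·[AJY] = -28/9, 2·[MCE] = -1/3
[AJY]:[MCE] = -28/9:-1/3 = 28/3

[AJY]:[MCE] = 28/3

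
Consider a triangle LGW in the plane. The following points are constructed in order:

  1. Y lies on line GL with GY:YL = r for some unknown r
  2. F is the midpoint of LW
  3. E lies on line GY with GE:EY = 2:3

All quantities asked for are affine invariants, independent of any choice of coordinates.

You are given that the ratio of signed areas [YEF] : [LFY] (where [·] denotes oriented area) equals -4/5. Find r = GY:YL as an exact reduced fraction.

Assign L = (0, 0), G = (1, 0), W = (0, 1) — the answer is frame-independent, so this choice is without loss of generality.
1. With GY:YL = r, write λ = r/(r+1) so Y = G + λ·(L−G); Y is affine-linear in λ
2. F is the midpoint of LW ⇒ F = (0, 1/2)
3. E lies on line GY with GE:EY = 2:3 ⇒ E is an affine combination of earlier points and hence also affine-linear in λ
Every point depending on Y is an affine combination of Y and λ-independent points, so each such coordinate is linear in λ; the λ² term in each signed area is a multiple of (L−G)×(L−G) = 0, so 2·[YEF] and 2·[LFY] are each linear in λ. Evaluating at λ=0 and λ=1:
  2·[YEF] = 3/10·λ,   2·[LFY] = 1/2·λ − 1/2
So [YEF]:[LFY] = (3/10·λ) / (1/2·λ − 1/2). Setting this equal to -4/5:
  3/10·λ = -4/5·(1/2·λ − 1/2)  ⇒  λ = 4/7
Then r = λ/(1−λ) = (4/7)/(3/7) = 4/3. Check: with r = 4/3, Y = (3/7, 0) and [YEF]:[LFY] = -4/5 as required.

r = 4/3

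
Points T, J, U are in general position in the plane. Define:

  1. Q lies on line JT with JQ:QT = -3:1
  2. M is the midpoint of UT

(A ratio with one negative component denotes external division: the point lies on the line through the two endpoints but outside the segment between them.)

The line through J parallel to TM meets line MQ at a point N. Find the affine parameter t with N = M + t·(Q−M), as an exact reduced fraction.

t = -2

Work in coordinates with T = (0, 0), J = (1, 0), U = (0, 1).
1. Q lies on line JT with JQ:QT = -3:1 ⇒ Q = (-1/2, 0)
2. M is the midpoint of UT ⇒ M = (0, 1/2)
through J parallel to TM: direction (0, 1/2); meets MQ at N = (1, 3/2)
N = M + t·(Q−M) with t = -2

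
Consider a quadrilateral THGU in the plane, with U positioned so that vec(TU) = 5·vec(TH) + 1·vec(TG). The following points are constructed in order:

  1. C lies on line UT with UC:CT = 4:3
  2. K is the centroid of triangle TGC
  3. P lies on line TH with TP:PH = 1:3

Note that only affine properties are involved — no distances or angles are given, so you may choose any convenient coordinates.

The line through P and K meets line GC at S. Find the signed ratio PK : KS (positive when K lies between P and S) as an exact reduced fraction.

Assign T = (0, 0), H = (1, 0), G = (0, 1), U = (5, 1) — the answer is frame-independent, so this choice is without loss of generality.
1. C lies on line UT with UC:CT = 4:3 ⇒ C = (15/7, 3/7)
2. K is the centroid of triangle TGC ⇒ K = (5/7, 10/21)
3. P lies on line TH with TP:PH = 1:3 ⇒ P = (1/4, 0)
line PK meets GC at S = (35/36, 20/27)
K = P + t·(S−P) with t = 9/14, so PK:KS = 9/14:5/14

PK:KS = 9/5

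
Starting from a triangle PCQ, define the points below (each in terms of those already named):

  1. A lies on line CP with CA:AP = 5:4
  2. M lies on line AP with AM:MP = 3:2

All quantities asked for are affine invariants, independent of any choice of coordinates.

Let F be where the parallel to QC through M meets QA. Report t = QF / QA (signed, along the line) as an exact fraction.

Choose coordinates P = (0, 0), C = (1, 0), Q = (0, 1).
1. A lies on line CP with CA:AP = 5:4 ⇒ A = (4/9, 0)
2. M lies on line AP with AM:MP = 3:2 ⇒ M = (8/45, 0)
through M parallel to QC: direction (1, -1); meets QA at F = (148/225, -12/25)
F = Q + t·(A−Q) with t = 37/25

t = 37/25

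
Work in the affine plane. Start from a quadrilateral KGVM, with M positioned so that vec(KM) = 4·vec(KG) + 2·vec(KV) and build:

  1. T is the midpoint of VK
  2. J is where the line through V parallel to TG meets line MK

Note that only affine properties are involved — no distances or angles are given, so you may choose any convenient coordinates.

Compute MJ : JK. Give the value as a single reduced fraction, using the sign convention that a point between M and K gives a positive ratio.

Work in coordinates with K = (0, 0), G = (1, 0), V = (0, 1), M = (4, 2).
1. T is the midpoint of VK ⇒ T = (0, 1/2)
2. J is where the line through V parallel to TG meets line MK ⇒ J = (1, 1/2)
J = M + t·(K−M) with t = 3/4, so MJ:JK = t:(1−t) = 3/4:1/4

MJ:JK = 3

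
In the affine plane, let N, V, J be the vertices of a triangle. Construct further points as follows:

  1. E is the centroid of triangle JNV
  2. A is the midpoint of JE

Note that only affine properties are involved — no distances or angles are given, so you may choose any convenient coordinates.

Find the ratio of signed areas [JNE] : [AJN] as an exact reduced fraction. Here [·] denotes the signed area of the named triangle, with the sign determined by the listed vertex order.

Choose coordinates N = (0, 0), V = (1, 0), J = (0, 1).
1. E is the centroid of triangle JNV ⇒ E = (1/3, 1/3)
2. A is the midpoint of JE ⇒ A = (1/6, 2/3)
2·[JNE] = 1/3, 2·[AJN] = 1/6
[JNE]:[AJN] = 1/3:1/6 = 2

[JNE]:[AJN] = 2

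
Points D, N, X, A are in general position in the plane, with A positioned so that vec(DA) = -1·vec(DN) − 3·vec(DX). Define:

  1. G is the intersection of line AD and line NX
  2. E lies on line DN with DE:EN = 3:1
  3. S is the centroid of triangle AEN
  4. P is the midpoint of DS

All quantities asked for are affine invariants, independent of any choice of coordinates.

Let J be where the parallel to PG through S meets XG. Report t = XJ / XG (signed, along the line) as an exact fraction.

Set D = (0, 0), N = (1, 0), X = (0, 1), A = (-1, -3); any affine frame gives the same invariant.
1. G is the intersection of line AD and line NX ⇒ G = (1/4, 3/4)
2. E lies on line DN with DE:EN = 3:1 ⇒ E = (3/4, 0)
3. S is the centroid of triangle AEN ⇒ S = (1/4, -1)
4. P is the midpoint of DS ⇒ P = (1/8, -1/2)
through S parallel to PG: direction (1/8, 5/4); meets XG at J = (9/22, 13/22)
J = X + t·(G−X) with t = 18/11

t = 18/11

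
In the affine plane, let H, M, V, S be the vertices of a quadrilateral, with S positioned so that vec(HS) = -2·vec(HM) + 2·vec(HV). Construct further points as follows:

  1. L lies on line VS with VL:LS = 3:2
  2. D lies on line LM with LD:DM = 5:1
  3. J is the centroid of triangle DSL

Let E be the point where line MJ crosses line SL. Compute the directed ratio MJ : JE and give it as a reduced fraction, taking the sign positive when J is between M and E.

MJ:JE = 13/5

Work in coordinates with H = (0, 0), M = (1, 0), V = (0, 1), S = (-2, 2).
1. L lies on line VS with VL:LS = 3:2 ⇒ L = (-6/5, 8/5)
2. D lies on line LM with LD:DM = 5:1 ⇒ D = (19/30, 4/15)
3. J is the centroid of triangle DSL ⇒ J = (-77/90, 58/45)
line MJ meets SL at E = (-102/65, 116/65)
J = M + t·(E−M) with t = 13/18, so MJ:JE = 13/18:5/18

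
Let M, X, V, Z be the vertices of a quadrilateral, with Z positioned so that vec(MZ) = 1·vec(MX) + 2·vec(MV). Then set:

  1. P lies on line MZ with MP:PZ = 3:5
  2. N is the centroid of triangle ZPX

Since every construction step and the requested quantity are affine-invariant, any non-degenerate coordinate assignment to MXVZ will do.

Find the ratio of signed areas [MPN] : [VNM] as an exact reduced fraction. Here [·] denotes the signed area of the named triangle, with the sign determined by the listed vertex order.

[MPN]:[VNM] = 6/19

Work in coordinates with M = (0, 0), X = (1, 0), V = (0, 1), Z = (1, 2).
1. P lies on line MZ with MP:PZ = 3:5 ⇒ P = (3/8, 3/4)
2. N is the centroid of triangle ZPX ⇒ N = (19/24, 11/12)
2·[MPN] = -1/4, 2·[VNM] = -19/24
[MPN]:[VNM] = -1/4:-19/24 = 6/19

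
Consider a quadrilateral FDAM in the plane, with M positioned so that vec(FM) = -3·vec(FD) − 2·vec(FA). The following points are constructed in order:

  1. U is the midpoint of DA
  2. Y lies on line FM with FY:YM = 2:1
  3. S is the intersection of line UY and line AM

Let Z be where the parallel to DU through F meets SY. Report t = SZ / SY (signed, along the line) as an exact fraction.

Assign F = (0, 0), D = (1, 0), A = (0, 1), M = (-3, -2) — the answer is frame-independent, so this choice is without loss of generality.
1. U is the midpoint of DA ⇒ U = (1/2, 1/2)
2. Y lies on line FM with FY:YM = 2:1 ⇒ Y = (-2, -4/3)
3. S is the intersection of line UY and line AM ⇒ S = (-13/4, -9/4)
through F parallel to DU: direction (-1/2, 1/2); meets SY at Z = (-1/13, 1/13)
Z = S + t·(Y−S) with t = 33/13

t = 33/13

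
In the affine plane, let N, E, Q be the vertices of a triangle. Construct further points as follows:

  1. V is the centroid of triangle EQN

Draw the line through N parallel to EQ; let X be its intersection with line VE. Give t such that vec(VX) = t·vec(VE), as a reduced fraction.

Choose coordinates N = (0, 0), E = (1, 0), Q = (0, 1).
1. V is the centroid of triangle EQN ⇒ V = (1/3, 1/3)
through N parallel to EQ: direction (-1, 1); meets VE at X = (-1, 1)
X = V + t·(E−V) with t = -2

t = -2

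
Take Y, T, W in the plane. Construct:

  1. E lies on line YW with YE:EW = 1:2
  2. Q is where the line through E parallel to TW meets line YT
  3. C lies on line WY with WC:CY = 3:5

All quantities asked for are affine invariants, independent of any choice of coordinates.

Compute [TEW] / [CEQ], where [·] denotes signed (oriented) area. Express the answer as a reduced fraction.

[TEW]:[CEQ] = -48/7

Work in coordinates with Y = (0, 0), T = (1, 0), W = (0, 1).
1. E lies on line YW with YE:EW = 1:2 ⇒ E = (0, 1/3)
2. Q is where the line through E parallel to TW meets line YT ⇒ Q = (1/3, 0)
3. C lies on line WY with WC:CY = 3:5 ⇒ C = (0, 5/8)
2·[TEW] = -2/3, 2·[CEQ] = 7/72
[TEW]:[CEQ] = -2/3:7/72 = -48/7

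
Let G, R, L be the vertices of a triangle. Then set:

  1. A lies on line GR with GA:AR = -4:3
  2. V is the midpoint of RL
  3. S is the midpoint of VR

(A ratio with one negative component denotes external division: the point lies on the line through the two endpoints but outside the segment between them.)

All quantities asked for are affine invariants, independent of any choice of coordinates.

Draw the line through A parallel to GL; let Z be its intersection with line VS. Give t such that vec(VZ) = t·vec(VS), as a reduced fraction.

t = 14

Assign G = (0, 0), R = (1, 0), L = (0, 1) — the answer is frame-independent, so this choice is without loss of generality.
1. A lies on line GR with GA:AR = -4:3 ⇒ A = (4, 0)
2. V is the midpoint of RL ⇒ V = (1/2, 1/2)
3. S is the midpoint of VR ⇒ S = (3/4, 1/4)
through A parallel to GL: direction (0, 1); meets VS at Z = (4, -3)
Z = V + t·(S−V) with t = 14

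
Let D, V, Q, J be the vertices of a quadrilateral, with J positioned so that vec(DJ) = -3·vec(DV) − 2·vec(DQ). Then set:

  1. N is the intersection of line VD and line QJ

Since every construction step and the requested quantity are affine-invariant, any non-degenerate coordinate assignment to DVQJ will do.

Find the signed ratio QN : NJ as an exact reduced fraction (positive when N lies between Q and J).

QN:NJ = 1/2

Choose coordinates D = (0, 0), V = (1, 0), Q = (0, 1), J = (-3, -2).
1. N is the intersection of line VD and line QJ ⇒ N = (-1, 0)
N = Q + t·(J−Q) with t = 1/3, so QN:NJ = t:(1−t) = 1/3:2/3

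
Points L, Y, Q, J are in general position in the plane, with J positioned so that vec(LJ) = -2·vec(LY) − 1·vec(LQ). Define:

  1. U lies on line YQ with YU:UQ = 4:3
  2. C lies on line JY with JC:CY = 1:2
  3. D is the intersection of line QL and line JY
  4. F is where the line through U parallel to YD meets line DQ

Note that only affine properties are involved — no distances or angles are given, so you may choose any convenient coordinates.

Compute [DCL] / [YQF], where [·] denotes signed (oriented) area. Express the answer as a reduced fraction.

Choose coordinates L = (0, 0), Y = (1, 0), Q = (0, 1), J = (-2, -1).
1. U lies on line YQ with YU:UQ = 4:3 ⇒ U = (3/7, 4/7)
2. C lies on line JY with JC:CY = 1:2 ⇒ C = (-1, -2/3)
3. D is the intersection of line QL and line JY ⇒ D = (0, -1/3)
4. F is where the line through U parallel to YD meets line DQ ⇒ F = (0, 3/7)
2·[DCL] = -1/3, 2·[YQF] = 4/7
[DCL]:[YQF] = -1/3:4/7 = -7/12

[DCL]:[YQF] = -7/12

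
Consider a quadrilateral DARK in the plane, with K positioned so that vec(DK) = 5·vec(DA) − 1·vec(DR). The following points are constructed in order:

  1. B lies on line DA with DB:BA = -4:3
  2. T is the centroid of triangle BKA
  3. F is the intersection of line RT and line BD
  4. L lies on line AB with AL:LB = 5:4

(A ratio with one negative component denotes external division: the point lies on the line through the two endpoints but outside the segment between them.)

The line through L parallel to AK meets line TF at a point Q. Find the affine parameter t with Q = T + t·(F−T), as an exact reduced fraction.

Work in coordinates with D = (0, 0), A = (1, 0), R = (0, 1), K = (5, -1).
1. B lies on line DA with DB:BA = -4:3 ⇒ B = (4, 0)
2. T is the centroid of triangle BKA ⇒ T = (10/3, -1/3)
3. F is the intersection of line RT and line BD ⇒ F = (5/2, 0)
4. L lies on line AB with AL:LB = 5:4 ⇒ L = (8/3, 0)
through L parallel to AK: direction (4, -1); meets TF at Q = (20/9, 1/9)
Q = T + t·(F−T) with t = 4/3

t = 4/3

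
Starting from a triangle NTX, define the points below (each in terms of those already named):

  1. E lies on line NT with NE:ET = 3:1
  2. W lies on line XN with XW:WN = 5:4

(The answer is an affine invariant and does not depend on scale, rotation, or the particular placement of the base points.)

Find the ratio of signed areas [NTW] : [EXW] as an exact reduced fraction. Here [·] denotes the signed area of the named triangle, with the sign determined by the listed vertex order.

Choose coordinates N = (0, 0), T = (1, 0), X = (0, 1).
1. E lies on line NT with NE:ET = 3:1 ⇒ E = (3/4, 0)
2. W lies on line XN with XW:WN = 5:4 ⇒ W = (0, 4/9)
2·[NTW] = 4/9, 2·[EXW] = 5/12
[NTW]:[EXW] = 4/9:5/12 = 16/15

[NTW]:[EXW] = 16/15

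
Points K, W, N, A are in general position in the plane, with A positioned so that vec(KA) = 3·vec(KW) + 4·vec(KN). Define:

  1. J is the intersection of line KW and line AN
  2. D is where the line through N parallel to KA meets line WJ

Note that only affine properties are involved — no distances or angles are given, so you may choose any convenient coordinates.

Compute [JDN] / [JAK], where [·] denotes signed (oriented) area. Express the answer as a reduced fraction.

Choose coordinates K = (0, 0), W = (1, 0), N = (0, 1), A = (3, 4).
1. J is the intersection of line KW and line AN ⇒ J = (-1, 0)
2. D is where the line through N parallel to KA meets line WJ ⇒ D = (-3/4, 0)
2·[JDN] = 1/4, 2·[JAK] = -4
[JDN]:[JAK] = 1/4:-4 = -1/16

[JDN]:[JAK] = -1/16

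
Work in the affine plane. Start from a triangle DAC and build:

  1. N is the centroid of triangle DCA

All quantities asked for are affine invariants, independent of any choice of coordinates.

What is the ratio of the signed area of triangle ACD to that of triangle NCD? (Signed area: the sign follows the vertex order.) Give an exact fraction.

Assign D = (0, 0), A = (1, 0), C = (0, 1) — the answer is frame-independent, so this choice is without loss of generality.
1. N is the centroid of triangle DCA ⇒ N = (1/3, 1/3)
2·[ACD] = 1, 2·[NCD] = 1/3
[ACD]:[NCD] = 1:1/3 = 3

[ACD]:[NCD] = 3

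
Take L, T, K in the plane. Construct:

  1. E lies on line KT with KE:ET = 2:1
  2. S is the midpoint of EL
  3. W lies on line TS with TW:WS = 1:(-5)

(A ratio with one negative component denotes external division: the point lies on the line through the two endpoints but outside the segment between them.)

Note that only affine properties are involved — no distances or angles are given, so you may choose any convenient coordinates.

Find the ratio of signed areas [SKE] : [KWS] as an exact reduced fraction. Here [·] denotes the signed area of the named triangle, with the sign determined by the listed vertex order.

Set L = (0, 0), T = (1, 0), K = (0, 1); any affine frame gives the same invariant.
1. E lies on line KT with KE:ET = 2:1 ⇒ E = (2/3, 1/3)
2. S is the midpoint of EL ⇒ S = (1/3, 1/6)
3. W lies on line TS with TW:WS = 1:(-5) ⇒ W = (7/6, -1/24)
2·[SKE] = -1/3, 2·[KWS] = -5/8
[SKE]:[KWS] = -1/3:-5/8 = 8/15

[SKE]:[KWS] = 8/15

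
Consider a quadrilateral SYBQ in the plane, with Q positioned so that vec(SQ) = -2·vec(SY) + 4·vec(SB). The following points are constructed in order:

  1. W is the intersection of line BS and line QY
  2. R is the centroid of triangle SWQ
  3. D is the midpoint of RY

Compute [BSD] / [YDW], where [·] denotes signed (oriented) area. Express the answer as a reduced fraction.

[BSD]:[YDW] = -3/4

Work in coordinates with S = (0, 0), Y = (1, 0), B = (0, 1), Q = (-2, 4).
1. W is the intersection of line BS and line QY ⇒ W = (0, 4/3)
2. R is the centroid of triangle SWQ ⇒ R = (-2/3, 16/9)
3. D is the midpoint of RY ⇒ D = (1/6, 8/9)
2·[BSD] = 1/6, 2·[YDW] = -2/9
[BSD]:[YDW] = 1/6:-2/9 = -3/4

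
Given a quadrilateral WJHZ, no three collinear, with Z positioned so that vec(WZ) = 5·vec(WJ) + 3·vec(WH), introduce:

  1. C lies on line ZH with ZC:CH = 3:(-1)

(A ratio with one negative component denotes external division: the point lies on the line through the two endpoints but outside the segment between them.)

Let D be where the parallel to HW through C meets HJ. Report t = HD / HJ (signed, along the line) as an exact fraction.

t = -5/2

Work in coordinates with W = (0, 0), J = (1, 0), H = (0, 1), Z = (5, 3).
1. C lies on line ZH with ZC:CH = 3:(-1) ⇒ C = (-5/2, 0)
through C parallel to HW: direction (0, -1); meets HJ at D = (-5/2, 7/2)
D = H + t·(J−H) with t = -5/2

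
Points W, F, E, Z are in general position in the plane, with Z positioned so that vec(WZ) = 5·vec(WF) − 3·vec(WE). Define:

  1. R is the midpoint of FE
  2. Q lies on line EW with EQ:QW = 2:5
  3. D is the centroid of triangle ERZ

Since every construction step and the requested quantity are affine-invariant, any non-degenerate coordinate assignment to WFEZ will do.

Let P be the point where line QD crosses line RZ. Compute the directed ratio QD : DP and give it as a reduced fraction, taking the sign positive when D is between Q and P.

Choose coordinates W = (0, 0), F = (1, 0), E = (0, 1), Z = (5, -3).
1. R is the midpoint of FE ⇒ R = (1/2, 1/2)
2. Q lies on line EW with EQ:QW = 2:5 ⇒ Q = (0, 5/7)
3. D is the centroid of triangle ERZ ⇒ D = (11/6, -1/2)
line QD meets RZ at P = (121/80, -23/80)
D = Q + t·(P−Q) with t = 40/33, so QD:DP = 40/33:-7/33

QD:DP = -40/7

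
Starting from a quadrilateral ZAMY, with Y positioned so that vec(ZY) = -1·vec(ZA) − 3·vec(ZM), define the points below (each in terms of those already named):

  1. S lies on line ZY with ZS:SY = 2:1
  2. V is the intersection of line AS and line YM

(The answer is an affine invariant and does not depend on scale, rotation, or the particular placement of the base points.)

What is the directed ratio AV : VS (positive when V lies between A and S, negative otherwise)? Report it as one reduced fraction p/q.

Work in coordinates with Z = (0, 0), A = (1, 0), M = (0, 1), Y = (-1, -3).
1. S lies on line ZY with ZS:SY = 2:1 ⇒ S = (-2/3, -2)
2. V is the intersection of line AS and line YM ⇒ V = (-11/14, -15/7)
V = A + t·(S−A) with t = 15/14, so AV:VS = t:(1−t) = 15/14:-1/14

AV:VS = -15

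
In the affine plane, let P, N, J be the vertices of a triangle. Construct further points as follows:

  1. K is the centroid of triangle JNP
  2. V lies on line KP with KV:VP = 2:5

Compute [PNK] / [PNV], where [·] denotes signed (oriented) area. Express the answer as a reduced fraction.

[PNK]:[PNV] = 7/5

Work in coordinates with P = (0, 0), N = (1, 0), J = (0, 1).
1. K is the centroid of triangle JNP ⇒ K = (1/3, 1/3)
2. V lies on line KP with KV:VP = 2:5 ⇒ V = (5/21, 5/21)
2·[PNK] = 1/3, 2·[PNV] = 5/21
[PNK]:[PNV] = 1/3:5/21 = 7/5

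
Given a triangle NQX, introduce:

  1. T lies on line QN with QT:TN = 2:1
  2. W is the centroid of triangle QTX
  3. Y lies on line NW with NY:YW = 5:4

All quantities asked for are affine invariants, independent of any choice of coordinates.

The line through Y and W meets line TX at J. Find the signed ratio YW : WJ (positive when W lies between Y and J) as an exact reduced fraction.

Assign N = (0, 0), Q = (1, 0), X = (0, 1) — the answer is frame-independent, so this choice is without loss of generality.
1. T lies on line QN with QT:TN = 2:1 ⇒ T = (1/3, 0)
2. W is the centroid of triangle QTX ⇒ W = (4/9, 1/3)
3. Y lies on line NW with NY:YW = 5:4 ⇒ Y = (20/81, 5/27)
line YW meets TX at J = (4/15, 1/5)
W = Y + t·(J−Y) with t = 10, so YW:WJ = 10:-9

YW:WJ = -10/9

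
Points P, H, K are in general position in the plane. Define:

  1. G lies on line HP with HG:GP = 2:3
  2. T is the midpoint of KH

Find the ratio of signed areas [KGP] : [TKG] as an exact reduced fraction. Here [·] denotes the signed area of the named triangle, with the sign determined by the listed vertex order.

Work in coordinates with P = (0, 0), H = (1, 0), K = (0, 1).
1. G lies on line HP with HG:GP = 2:3 ⇒ G = (3/5, 0)
2. T is the midpoint of KH ⇒ T = (1/2, 1/2)
2·[KGP] = -3/5, 2·[TKG] = 1/5
[KGP]:[TKG] = -3/5:1/5 = -3

[KGP]:[TKG] = -3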